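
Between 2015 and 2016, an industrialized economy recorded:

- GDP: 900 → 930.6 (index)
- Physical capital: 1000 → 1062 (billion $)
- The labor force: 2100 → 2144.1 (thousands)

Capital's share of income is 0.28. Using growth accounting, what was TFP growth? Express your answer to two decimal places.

GDP growth = (930.6 − 900) / 900 = 3.4%.
Physical capital growth = (1062 − 1000) / 1000 = 6.2%.
The labor force growth = (2144.1 − 2100) / 2100 = 2.1%.
Labor's share = 1 − 0.28 = 0.72.
Physical capital: 0.28 × 6.2 = 1.736 pp.
The labor force: 0.72 × 2.1 = 1.512 pp.
TFP growth = 3.4 − 3.248 = 0.152%.

0.15%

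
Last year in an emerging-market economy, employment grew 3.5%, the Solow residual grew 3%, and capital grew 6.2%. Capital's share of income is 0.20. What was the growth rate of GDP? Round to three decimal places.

Labor's share = 1 − 0.2 = 0.8.
Capital: 0.2 × 6.2 = 1.24 pp.
Employment: 0.8 × 3.5 = 2.8 pp.
Output growth = 3 + 4.04 = 7.04%.

GDP grew 7.040%.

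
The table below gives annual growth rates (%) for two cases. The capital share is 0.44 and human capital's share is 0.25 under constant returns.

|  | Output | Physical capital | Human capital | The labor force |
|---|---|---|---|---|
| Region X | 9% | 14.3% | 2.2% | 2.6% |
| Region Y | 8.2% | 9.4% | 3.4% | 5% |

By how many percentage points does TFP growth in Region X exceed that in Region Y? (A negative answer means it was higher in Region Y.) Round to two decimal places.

-0.31 percentage points

Labor's share = 1 − 0.44 − 0.25 = 0.31.
Region X: TFP = 9 − 6.292 − 0.55 − 0.806 = 1.352%.
Region Y: TFP = 8.2 − 4.136 − 0.85 − 1.55 = 1.664%.
Difference = 1.352 − (1.664) = -0.312 pp.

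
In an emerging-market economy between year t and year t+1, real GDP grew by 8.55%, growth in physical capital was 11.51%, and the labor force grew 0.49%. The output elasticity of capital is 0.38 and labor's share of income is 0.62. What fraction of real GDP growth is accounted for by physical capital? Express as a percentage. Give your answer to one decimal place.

51.2%

Physical capital contributed 0.38 × 11.51 = 4.3738 pp.
Share of growth = 4.3738 / 8.55 × 100 = 51.156%.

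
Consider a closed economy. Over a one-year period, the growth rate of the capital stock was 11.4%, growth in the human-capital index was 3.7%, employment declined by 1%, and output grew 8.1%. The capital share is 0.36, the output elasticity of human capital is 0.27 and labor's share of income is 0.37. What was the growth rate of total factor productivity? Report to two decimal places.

Labor's share = 1 − 0.36 − 0.27 = 0.37.
The capital stock: 0.36 × 11.4 = 4.104 pp.
The human-capital index: 0.27 × 3.7 = 0.999 pp.
Employment: 0.37 × (-1) = -0.37 pp.
TFP growth = 8.1 − 4.733 = 3.367%.

3.37%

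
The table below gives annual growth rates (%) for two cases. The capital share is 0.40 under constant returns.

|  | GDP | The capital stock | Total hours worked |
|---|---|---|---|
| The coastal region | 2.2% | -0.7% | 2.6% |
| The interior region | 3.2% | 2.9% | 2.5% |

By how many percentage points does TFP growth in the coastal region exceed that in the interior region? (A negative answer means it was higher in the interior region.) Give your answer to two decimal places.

0.38 percentage points

Labor's share = 1 − 0.4 = 0.6.
The coastal region: TFP = 2.2 + 0.28 − 1.56 = 0.92%.
The interior region: TFP = 3.2 − 1.16 − 1.5 = 0.54%.
Difference = 0.92 − (0.54) = 0.38 pp.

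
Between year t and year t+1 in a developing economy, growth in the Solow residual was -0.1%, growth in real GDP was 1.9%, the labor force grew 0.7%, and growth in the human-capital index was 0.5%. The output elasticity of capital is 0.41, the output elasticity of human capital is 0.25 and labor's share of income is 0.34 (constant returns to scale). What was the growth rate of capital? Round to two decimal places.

3.99%

Labor's share = 1 − 0.41 − 0.25 = 0.34.
gY = gA + 0.25×0.5 + 0.34×0.7 + 0.41×g.
0.41×g = 1.9 + 0.1 − 0.363 = 1.637.
g = 1.637 / 0.41 = 3.9927%.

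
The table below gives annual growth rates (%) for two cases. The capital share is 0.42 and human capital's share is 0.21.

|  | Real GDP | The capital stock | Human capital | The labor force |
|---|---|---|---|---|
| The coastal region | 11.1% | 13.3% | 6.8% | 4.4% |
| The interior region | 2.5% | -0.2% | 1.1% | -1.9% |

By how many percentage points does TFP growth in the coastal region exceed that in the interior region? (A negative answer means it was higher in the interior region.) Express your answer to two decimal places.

-0.60 percentage points

Labor's share = 1 − 0.42 − 0.21 = 0.37.
The coastal region: TFP = 11.1 − 5.586 − 1.428 − 1.628 = 2.458%.
The interior region: TFP = 2.5 + 0.084 − 0.231 + 0.703 = 3.056%.
Difference = 2.458 − (3.056) = -0.598 pp.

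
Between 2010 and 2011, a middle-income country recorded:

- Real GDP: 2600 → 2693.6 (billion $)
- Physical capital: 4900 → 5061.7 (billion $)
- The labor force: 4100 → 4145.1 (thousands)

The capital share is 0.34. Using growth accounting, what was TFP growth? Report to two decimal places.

TFP growth was 1.75%.

Real GDP growth = (2693.6 − 2600) / 2600 = 3.6%.
Physical capital growth = (5061.7 − 4900) / 4900 = 3.3%.
The labor force growth = (4145.1 − 4100) / 4100 = 1.1%.
Labor's share = 1 − 0.34 = 0.66.
Physical capital: 0.34 × 3.3 = 1.122 pp.
The labor force: 0.66 × 1.1 = 0.726 pp.
TFP growth = 3.6 − 1.848 = 1.752%.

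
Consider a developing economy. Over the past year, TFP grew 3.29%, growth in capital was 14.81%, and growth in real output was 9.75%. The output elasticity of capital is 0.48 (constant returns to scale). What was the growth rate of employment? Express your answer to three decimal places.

-1.248%

Labor's share = 1 − 0.48 = 0.52.
gY = gA + 0.48×14.81 + 0.52×g.
0.52×g = 9.75 − 3.29 − 7.1088 = -0.6488.
g = -0.6488 / 0.52 = -1.24769%.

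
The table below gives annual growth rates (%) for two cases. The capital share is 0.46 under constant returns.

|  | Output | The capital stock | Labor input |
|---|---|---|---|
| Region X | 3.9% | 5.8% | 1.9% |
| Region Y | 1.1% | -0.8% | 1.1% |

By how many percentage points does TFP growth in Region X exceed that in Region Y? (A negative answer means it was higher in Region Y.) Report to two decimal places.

-0.67 percentage points

Labor's share = 1 − 0.46 = 0.54.
Region X: TFP = 3.9 − 2.668 − 1.026 = 0.206%.
Region Y: TFP = 1.1 + 0.368 − 0.594 = 0.874%.
Difference = 0.206 − (0.874) = -0.668 pp.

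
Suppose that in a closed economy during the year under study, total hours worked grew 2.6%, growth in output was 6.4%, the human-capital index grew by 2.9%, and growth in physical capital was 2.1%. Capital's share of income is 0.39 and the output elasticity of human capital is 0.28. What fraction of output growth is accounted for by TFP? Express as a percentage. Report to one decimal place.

61.1%

Labor's share = 1 − 0.39 − 0.28 = 0.33.
Physical capital: 0.39 × 2.1 = 0.819 pp.
The human-capital index: 0.28 × 2.9 = 0.812 pp.
Total hours worked: 0.33 × 2.6 = 0.858 pp.
TFP growth = 6.4 − 2.489 = 3.911%.
TFP share of growth = 3.911 / 6.4 × 100 = 61.109%.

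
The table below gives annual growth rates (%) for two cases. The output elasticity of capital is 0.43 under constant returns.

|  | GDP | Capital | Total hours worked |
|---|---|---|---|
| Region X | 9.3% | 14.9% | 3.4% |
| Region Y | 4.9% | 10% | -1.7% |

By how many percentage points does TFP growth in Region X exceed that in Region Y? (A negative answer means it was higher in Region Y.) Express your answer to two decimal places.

-0.61 percentage points

Labor's share = 1 − 0.43 = 0.57.
Region X: TFP = 9.3 − 6.407 − 1.938 = 0.955%.
Region Y: TFP = 4.9 − 4.3 + 0.969 = 1.569%.
Difference = 0.955 − (1.569) = -0.614 pp.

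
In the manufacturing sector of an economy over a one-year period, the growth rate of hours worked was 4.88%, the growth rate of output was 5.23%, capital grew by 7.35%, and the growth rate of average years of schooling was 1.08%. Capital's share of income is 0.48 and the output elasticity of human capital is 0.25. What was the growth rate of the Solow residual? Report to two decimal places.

The Solow residual growth was 0.11%.

Labor's share = 1 − 0.48 − 0.25 = 0.27.
Capital: 0.48 × 7.35 = 3.528 pp.
Average years of schooling: 0.25 × 1.08 = 0.27 pp.
Hours worked: 0.27 × 4.88 = 1.3176 pp.
TFP growth = 5.23 − 5.1156 = 0.1144%.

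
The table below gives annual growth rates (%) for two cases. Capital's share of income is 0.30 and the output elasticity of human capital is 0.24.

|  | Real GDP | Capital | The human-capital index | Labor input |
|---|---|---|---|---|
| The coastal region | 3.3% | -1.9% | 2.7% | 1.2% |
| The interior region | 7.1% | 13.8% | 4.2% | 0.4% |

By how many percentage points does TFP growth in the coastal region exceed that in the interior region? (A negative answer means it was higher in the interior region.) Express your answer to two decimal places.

0.90 percentage points

Labor's share = 1 − 0.3 − 0.24 = 0.46.
The coastal region: TFP = 3.3 + 0.57 − 0.648 − 0.552 = 2.67%.
The interior region: TFP = 7.1 − 4.14 − 1.008 − 0.184 = 1.768%.
Difference = 2.67 − (1.768) = 0.902 pp.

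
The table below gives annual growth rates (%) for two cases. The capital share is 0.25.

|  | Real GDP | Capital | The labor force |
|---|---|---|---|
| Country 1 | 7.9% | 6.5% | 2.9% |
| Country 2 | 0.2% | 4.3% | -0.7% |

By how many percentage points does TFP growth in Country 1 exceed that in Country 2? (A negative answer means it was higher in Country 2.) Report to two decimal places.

Labor's share = 1 − 0.25 = 0.75.
Country 1: TFP = 7.9 − 1.625 − 2.175 = 4.1%.
Country 2: TFP = 0.2 − 1.075 + 0.525 = -0.35%.
Difference = 4.1 − (-0.35) = 4.45 pp.

4.45 percentage points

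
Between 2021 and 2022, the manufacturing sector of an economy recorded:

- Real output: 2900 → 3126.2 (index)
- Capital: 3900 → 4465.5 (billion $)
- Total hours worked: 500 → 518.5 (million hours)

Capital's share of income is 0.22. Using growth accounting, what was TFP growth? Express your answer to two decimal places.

1.72%

Real output growth = (3126.2 − 2900) / 2900 = 7.8%.
Capital growth = (4465.5 − 3900) / 3900 = 14.5%.
Total hours worked growth = (518.5 − 500) / 500 = 3.7%.
Labor's share = 1 − 0.22 = 0.78.
Capital: 0.22 × 14.5 = 3.19 pp.
Total hours worked: 0.78 × 3.7 = 2.886 pp.
TFP growth = 7.8 − 6.076 = 1.724%.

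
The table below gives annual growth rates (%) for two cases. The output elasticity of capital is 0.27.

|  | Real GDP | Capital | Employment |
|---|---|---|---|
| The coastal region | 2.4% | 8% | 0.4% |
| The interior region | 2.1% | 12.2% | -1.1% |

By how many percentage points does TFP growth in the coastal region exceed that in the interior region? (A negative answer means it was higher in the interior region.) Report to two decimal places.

Labor's share = 1 − 0.27 = 0.73.
The coastal region: TFP = 2.4 − 2.16 − 0.292 = -0.052%.
The interior region: TFP = 2.1 − 3.294 + 0.803 = -0.391%.
Difference = -0.052 − (-0.391) = 0.339 pp.

0.34 percentage points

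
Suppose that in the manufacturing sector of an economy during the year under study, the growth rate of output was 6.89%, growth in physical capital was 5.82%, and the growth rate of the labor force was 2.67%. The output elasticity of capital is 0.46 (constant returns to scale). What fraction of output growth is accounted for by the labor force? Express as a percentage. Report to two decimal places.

20.93%

Labor's share = 1 − 0.46 = 0.54.
The labor force contributed 0.54 × 2.67 = 1.4418 pp.
Share of growth = 1.4418 / 6.89 × 100 = 20.926%.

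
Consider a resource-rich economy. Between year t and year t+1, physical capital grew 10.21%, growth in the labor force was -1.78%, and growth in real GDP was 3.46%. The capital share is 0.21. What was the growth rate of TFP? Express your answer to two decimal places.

Labor's share = 1 − 0.21 = 0.79.
Physical capital: 0.21 × 10.21 = 2.1441 pp.
The labor force: 0.79 × (-1.78) = -1.4062 pp.
TFP growth = 3.46 − 0.7379 = 2.7221%.

TFP growth was 2.72%.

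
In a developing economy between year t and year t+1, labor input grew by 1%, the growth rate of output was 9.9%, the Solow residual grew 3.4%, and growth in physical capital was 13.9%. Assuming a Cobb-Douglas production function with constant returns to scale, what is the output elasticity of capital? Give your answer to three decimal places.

gY = gA + α·gK + (1−α)·gL, so gY − gA − gL = α(gK − gL).
9.9 − 3.4 − 1 = α × (13.9 − 1).
5.5 = 12.9 α, so α = 0.42636.

0.426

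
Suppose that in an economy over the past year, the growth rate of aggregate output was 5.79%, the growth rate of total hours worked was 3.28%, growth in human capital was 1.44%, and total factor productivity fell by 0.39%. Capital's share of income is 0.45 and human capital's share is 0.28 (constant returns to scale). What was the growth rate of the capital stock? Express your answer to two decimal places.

Labor's share = 1 − 0.45 − 0.28 = 0.27.
gY = gA + 0.28×1.44 + 0.27×3.28 + 0.45×g.
0.45×g = 5.79 + 0.39 − 1.2888 = 4.8912.
g = 4.8912 / 0.45 = 10.8693%.

The capital stock grew 10.87%.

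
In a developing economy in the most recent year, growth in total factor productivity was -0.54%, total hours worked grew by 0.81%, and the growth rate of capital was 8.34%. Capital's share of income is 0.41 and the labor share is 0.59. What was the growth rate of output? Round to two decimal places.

3.36%

Labor's share = 1 − 0.41 = 0.59.
Capital: 0.41 × 8.34 = 3.4194 pp.
Total hours worked: 0.59 × 0.81 = 0.4779 pp.
Output growth = -0.54 + 3.8973 = 3.3573%.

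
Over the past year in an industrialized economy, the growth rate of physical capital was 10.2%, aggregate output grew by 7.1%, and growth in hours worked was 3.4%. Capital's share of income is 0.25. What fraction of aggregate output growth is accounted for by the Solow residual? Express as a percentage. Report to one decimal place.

Labor's share = 1 − 0.25 = 0.75.
Physical capital: 0.25 × 10.2 = 2.55 pp.
Hours worked: 0.75 × 3.4 = 2.55 pp.
TFP growth = 7.1 − 5.1 = 2%.
TFP share of growth = 2 / 7.1 × 100 = 28.169%.

The Solow residual accounted for 28.2% of growth.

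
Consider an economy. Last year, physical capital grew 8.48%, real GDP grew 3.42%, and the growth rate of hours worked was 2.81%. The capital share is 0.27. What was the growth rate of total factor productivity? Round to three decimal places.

Labor's share = 1 − 0.27 = 0.73.
Physical capital: 0.27 × 8.48 = 2.2896 pp.
Hours worked: 0.73 × 2.81 = 2.0513 pp.
TFP growth = 3.42 − 4.3409 = -0.9209%.

-0.921%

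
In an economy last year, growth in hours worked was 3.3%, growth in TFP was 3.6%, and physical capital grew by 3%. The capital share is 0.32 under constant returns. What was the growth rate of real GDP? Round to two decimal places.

Labor's share = 1 − 0.32 = 0.68.
Physical capital: 0.32 × 3 = 0.96 pp.
Hours worked: 0.68 × 3.3 = 2.244 pp.
Output growth = 3.6 + 3.204 = 6.804%.

Real GDP growth was 6.80%.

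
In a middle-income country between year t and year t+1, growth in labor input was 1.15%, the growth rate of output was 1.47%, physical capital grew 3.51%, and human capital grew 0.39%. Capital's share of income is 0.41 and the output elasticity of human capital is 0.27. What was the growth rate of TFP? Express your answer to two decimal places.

-0.44%

Labor's share = 1 − 0.41 − 0.27 = 0.32.
Physical capital: 0.41 × 3.51 = 1.4391 pp.
Human capital: 0.27 × 0.39 = 0.1053 pp.
Labor input: 0.32 × 1.15 = 0.368 pp.
TFP growth = 1.47 − 1.9124 = -0.4424%.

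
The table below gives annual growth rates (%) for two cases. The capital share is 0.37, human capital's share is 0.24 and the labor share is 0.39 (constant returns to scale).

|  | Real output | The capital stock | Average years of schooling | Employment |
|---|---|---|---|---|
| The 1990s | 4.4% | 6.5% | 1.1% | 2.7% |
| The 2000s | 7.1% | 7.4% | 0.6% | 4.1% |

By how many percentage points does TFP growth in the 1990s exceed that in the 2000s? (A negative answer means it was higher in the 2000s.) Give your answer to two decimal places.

-1.94 percentage points

Labor's share = 1 − 0.37 − 0.24 = 0.39.
The 1990s: TFP = 4.4 − 2.405 − 0.264 − 1.053 = 0.678%.
The 2000s: TFP = 7.1 − 2.738 − 0.144 − 1.599 = 2.619%.
Difference = 0.678 − (2.619) = -1.941 pp.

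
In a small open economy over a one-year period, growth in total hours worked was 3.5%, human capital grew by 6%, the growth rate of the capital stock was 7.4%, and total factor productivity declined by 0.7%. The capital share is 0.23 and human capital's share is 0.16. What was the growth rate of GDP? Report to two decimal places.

Labor's share = 1 − 0.23 − 0.16 = 0.61.
The capital stock: 0.23 × 7.4 = 1.702 pp.
Human capital: 0.16 × 6 = 0.96 pp.
Total hours worked: 0.61 × 3.5 = 2.135 pp.
Output growth = -0.7 + 4.797 = 4.097%.

4.10%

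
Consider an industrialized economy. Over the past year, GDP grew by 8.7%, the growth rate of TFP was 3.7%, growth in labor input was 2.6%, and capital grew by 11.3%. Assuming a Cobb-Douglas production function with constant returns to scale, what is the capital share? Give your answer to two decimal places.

gY = gA + α·gK + (1−α)·gL, so gY − gA − gL = α(gK − gL).
8.7 − 3.7 − 2.6 = α × (11.3 − 2.6).
2.4 = 8.7 α, so α = 0.2759.

The capital share is 0.28.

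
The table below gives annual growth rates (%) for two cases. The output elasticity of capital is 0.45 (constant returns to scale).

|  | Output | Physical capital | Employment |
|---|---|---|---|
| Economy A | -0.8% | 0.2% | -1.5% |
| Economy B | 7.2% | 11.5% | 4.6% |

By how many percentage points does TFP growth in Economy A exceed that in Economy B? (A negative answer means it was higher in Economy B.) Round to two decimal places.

0.44 percentage points

Labor's share = 1 − 0.45 = 0.55.
Economy A: TFP = -0.8 − 0.09 + 0.825 = -0.065%.
Economy B: TFP = 7.2 − 5.175 − 2.53 = -0.505%.
Difference = -0.065 − (-0.505) = 0.44 pp.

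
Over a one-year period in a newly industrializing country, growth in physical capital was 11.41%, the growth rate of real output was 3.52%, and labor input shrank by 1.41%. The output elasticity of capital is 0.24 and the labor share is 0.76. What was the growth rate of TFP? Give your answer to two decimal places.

TFP grew 1.85%.

Labor's share = 1 − 0.24 = 0.76.
Physical capital: 0.24 × 11.41 = 2.7384 pp.
Labor input: 0.76 × (-1.41) = -1.0716 pp.
TFP growth = 3.52 − 1.6668 = 1.8532%.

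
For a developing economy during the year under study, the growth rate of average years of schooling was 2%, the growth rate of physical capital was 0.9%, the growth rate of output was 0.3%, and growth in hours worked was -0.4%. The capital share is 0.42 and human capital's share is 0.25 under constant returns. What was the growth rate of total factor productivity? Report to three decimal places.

Labor's share = 1 − 0.42 − 0.25 = 0.33.
Physical capital: 0.42 × 0.9 = 0.378 pp.
Average years of schooling: 0.25 × 2 = 0.5 pp.
Hours worked: 0.33 × (-0.4) = -0.132 pp.
TFP growth = 0.3 − 0.746 = -0.446%.

-0.446%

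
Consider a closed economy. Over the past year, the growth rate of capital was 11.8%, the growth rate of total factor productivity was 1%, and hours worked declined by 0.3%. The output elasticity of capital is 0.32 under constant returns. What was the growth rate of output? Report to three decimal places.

4.572%

Labor's share = 1 − 0.32 = 0.68.
Capital: 0.32 × 11.8 = 3.776 pp.
Hours worked: 0.68 × (-0.3) = -0.204 pp.
Output growth = 1 + 3.572 = 4.572%.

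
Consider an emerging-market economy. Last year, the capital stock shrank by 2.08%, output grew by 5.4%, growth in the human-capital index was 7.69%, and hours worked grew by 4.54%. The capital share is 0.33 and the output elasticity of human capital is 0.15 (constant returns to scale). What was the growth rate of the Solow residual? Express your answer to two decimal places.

2.57%

Labor's share = 1 − 0.33 − 0.15 = 0.52.
The capital stock: 0.33 × (-2.08) = -0.6864 pp.
The human-capital index: 0.15 × 7.69 = 1.1535 pp.
Hours worked: 0.52 × 4.54 = 2.3608 pp.
TFP growth = 5.4 − 2.8279 = 2.5721%.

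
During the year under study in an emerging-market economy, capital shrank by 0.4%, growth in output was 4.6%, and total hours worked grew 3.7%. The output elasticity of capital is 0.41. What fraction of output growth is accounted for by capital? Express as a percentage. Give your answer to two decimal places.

Capital accounted for -3.57% of growth.

Capital contributed 0.41 × (-0.4) = -0.164 pp.
Share of growth = -0.164 / 4.6 × 100 = -3.5652%.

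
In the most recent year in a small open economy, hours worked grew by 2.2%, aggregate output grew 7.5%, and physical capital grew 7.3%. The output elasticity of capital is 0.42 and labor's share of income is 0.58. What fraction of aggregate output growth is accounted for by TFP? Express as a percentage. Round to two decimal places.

Labor's share = 1 − 0.42 = 0.58.
Physical capital: 0.42 × 7.3 = 3.066 pp.
Hours worked: 0.58 × 2.2 = 1.276 pp.
TFP growth = 7.5 − 4.342 = 3.158%.
TFP share of growth = 3.158 / 7.5 × 100 = 42.1067%.

TFP accounted for 42.11% of growth.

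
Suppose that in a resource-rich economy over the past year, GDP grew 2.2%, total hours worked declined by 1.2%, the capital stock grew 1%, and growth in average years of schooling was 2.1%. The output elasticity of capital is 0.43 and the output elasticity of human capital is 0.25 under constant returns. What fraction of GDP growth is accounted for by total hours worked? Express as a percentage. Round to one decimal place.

-17.5%

Labor's share = 1 − 0.43 − 0.25 = 0.32.
Total hours worked contributed 0.32 × (-1.2) = -0.384 pp.
Share of growth = -0.384 / 2.2 × 100 = -17.455%.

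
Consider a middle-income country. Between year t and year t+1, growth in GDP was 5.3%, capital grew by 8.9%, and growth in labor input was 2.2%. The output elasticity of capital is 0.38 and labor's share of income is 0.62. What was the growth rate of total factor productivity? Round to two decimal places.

0.55%

Labor's share = 1 − 0.38 = 0.62.
Capital: 0.38 × 8.9 = 3.382 pp.
Labor input: 0.62 × 2.2 = 1.364 pp.
TFP growth = 5.3 − 4.746 = 0.554%.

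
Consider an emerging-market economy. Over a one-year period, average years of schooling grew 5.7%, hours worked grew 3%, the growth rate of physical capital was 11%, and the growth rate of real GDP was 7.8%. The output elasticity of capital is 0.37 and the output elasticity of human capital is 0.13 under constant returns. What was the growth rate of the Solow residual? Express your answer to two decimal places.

1.49%

Labor's share = 1 − 0.37 − 0.13 = 0.5.
Physical capital: 0.37 × 11 = 4.07 pp.
Average years of schooling: 0.13 × 5.7 = 0.741 pp.
Hours worked: 0.5 × 3 = 1.5 pp.
TFP growth = 7.8 − 6.311 = 1.489%.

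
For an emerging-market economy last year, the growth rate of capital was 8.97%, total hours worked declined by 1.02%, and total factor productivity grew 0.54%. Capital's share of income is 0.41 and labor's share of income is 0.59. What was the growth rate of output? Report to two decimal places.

3.62%

Labor's share = 1 − 0.41 = 0.59.
Capital: 0.41 × 8.97 = 3.6777 pp.
Total hours worked: 0.59 × (-1.02) = -0.6018 pp.
Output growth = 0.54 + 3.0759 = 3.6159%.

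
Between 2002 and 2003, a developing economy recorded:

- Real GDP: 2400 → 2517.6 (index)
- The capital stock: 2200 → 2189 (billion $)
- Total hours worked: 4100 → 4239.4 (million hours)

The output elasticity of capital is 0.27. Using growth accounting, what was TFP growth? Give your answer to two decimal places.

Real GDP growth = (2517.6 − 2400) / 2400 = 4.9%.
The capital stock growth = (2189 − 2200) / 2200 = -0.5%.
Total hours worked growth = (4239.4 − 4100) / 4100 = 3.4%.
Labor's share = 1 − 0.27 = 0.73.
The capital stock: 0.27 × (-0.5) = -0.135 pp.
Total hours worked: 0.73 × 3.4 = 2.482 pp.
TFP growth = 4.9 − 2.347 = 2.553%.

TFP grew 2.55%.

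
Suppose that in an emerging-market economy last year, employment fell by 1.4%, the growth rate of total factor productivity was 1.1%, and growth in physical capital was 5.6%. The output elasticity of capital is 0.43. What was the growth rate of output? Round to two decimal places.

Labor's share = 1 − 0.43 = 0.57.
Physical capital: 0.43 × 5.6 = 2.408 pp.
Employment: 0.57 × (-1.4) = -0.798 pp.
Output growth = 1.1 + 1.61 = 2.71%.

Output grew 2.71%.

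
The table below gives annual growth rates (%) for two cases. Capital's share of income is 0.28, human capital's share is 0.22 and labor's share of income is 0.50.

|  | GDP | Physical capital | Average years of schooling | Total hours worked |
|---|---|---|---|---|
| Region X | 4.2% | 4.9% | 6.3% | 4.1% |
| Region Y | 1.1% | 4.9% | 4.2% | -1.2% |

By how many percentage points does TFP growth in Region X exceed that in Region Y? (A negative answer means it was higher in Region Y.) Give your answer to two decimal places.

Labor's share = 1 − 0.28 − 0.22 = 0.5.
Region X: TFP = 4.2 − 1.372 − 1.386 − 2.05 = -0.608%.
Region Y: TFP = 1.1 − 1.372 − 0.924 + 0.6 = -0.596%.
Difference = -0.608 − (-0.596) = -0.012 pp.

-0.01 percentage points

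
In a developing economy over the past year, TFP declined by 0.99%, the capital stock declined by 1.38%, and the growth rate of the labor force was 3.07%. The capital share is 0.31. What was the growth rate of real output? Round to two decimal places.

Labor's share = 1 − 0.31 = 0.69.
The capital stock: 0.31 × (-1.38) = -0.4278 pp.
The labor force: 0.69 × 3.07 = 2.1183 pp.
Output growth = -0.99 + 1.6905 = 0.7005%.

0.70%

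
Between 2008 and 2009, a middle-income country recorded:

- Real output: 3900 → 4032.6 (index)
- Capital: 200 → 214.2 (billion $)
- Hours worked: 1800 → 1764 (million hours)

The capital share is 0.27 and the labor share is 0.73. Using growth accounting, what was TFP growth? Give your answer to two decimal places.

TFP grew 2.94%.

Real output growth = (4032.6 − 3900) / 3900 = 3.4%.
Capital growth = (214.2 − 200) / 200 = 7.1%.
Hours worked growth = (1764 − 1800) / 1800 = -2%.
Labor's share = 1 − 0.27 = 0.73.
Capital: 0.27 × 7.1 = 1.917 pp.
Hours worked: 0.73 × (-2) = -1.46 pp.
TFP growth = 3.4 − 0.457 = 2.943%.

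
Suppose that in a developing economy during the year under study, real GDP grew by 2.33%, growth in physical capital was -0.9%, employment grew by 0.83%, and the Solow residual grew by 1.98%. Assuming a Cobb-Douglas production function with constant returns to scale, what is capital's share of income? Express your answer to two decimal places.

gY = gA + α·gK + (1−α)·gL, so gY − gA − gL = α(gK − gL).
2.33 − 1.98 − 0.83 = α × (-0.9 − 0.83).
-0.48 = -1.73 α, so α = 0.2775.

0.28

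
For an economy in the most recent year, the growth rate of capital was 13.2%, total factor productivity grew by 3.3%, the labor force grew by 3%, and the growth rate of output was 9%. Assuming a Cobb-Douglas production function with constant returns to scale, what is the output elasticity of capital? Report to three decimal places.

gY = gA + α·gK + (1−α)·gL, so gY − gA − gL = α(gK − gL).
9 − 3.3 − 3 = α × (13.2 − 3).
2.7 = 10.2 α, so α = 0.26471.

The output elasticity of capital is 0.265.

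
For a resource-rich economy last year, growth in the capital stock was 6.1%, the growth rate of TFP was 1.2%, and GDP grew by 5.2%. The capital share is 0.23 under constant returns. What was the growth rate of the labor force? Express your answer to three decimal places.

Labor's share = 1 − 0.23 = 0.77.
gY = gA + 0.23×6.1 + 0.77×g.
0.77×g = 5.2 − 1.2 − 1.403 = 2.597.
g = 2.597 / 0.77 = 3.37273%.

3.373%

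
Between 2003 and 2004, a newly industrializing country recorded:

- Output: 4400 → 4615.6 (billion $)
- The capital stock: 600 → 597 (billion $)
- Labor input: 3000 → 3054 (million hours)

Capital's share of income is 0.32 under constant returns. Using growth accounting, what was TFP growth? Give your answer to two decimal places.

Output growth = (4615.6 − 4400) / 4400 = 4.9%.
The capital stock growth = (597 − 600) / 600 = -0.5%.
Labor input growth = (3054 − 3000) / 3000 = 1.8%.
Labor's share = 1 − 0.32 = 0.68.
The capital stock: 0.32 × (-0.5) = -0.16 pp.
Labor input: 0.68 × 1.8 = 1.224 pp.
TFP growth = 4.9 − 1.064 = 3.836%.

TFP growth was 3.84%.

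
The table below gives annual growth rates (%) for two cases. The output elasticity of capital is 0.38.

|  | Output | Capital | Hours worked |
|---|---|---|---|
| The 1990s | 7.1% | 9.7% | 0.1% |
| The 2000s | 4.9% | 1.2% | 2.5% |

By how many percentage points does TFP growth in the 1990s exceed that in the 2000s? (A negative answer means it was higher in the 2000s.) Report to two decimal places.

Labor's share = 1 − 0.38 = 0.62.
The 1990s: TFP = 7.1 − 3.686 − 0.062 = 3.352%.
The 2000s: TFP = 4.9 − 0.456 − 1.55 = 2.894%.
Difference = 3.352 − (2.894) = 0.458 pp.

0.46 percentage points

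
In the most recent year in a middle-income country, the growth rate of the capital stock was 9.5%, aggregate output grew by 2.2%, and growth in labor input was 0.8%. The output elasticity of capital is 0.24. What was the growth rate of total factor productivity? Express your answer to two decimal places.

Labor's share = 1 − 0.24 = 0.76.
The capital stock: 0.24 × 9.5 = 2.28 pp.
Labor input: 0.76 × 0.8 = 0.608 pp.
TFP growth = 2.2 − 2.888 = -0.688%.

-0.69%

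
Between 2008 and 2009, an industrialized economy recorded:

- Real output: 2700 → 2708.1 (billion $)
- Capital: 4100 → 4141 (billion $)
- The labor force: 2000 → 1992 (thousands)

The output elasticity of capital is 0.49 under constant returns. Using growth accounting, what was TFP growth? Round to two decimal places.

Real output growth = (2708.1 − 2700) / 2700 = 0.3%.
Capital growth = (4141 − 4100) / 4100 = 1%.
The labor force growth = (1992 − 2000) / 2000 = -0.4%.
Labor's share = 1 − 0.49 = 0.51.
Capital: 0.49 × 1 = 0.49 pp.
The labor force: 0.51 × (-0.4) = -0.204 pp.
TFP growth = 0.3 − 0.286 = 0.014%.

0.01%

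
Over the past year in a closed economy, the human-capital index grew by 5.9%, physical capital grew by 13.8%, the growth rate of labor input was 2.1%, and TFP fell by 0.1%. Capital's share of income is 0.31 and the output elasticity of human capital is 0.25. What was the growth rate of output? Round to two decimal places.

Output growth was 6.58%.

Labor's share = 1 − 0.31 − 0.25 = 0.44.
Physical capital: 0.31 × 13.8 = 4.278 pp.
The human-capital index: 0.25 × 5.9 = 1.475 pp.
Labor input: 0.44 × 2.1 = 0.924 pp.
Output growth = -0.1 + 6.677 = 6.577%.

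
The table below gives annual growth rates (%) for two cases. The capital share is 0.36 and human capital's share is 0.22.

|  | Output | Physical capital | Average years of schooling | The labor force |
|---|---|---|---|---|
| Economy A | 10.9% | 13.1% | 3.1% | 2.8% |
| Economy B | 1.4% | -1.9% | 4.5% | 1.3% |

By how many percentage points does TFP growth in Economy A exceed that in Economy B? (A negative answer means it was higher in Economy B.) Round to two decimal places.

Labor's share = 1 − 0.36 − 0.22 = 0.42.
Economy A: TFP = 10.9 − 4.716 − 0.682 − 1.176 = 4.326%.
Economy B: TFP = 1.4 + 0.684 − 0.99 − 0.546 = 0.548%.
Difference = 4.326 − (0.548) = 3.778 pp.

3.78 percentage points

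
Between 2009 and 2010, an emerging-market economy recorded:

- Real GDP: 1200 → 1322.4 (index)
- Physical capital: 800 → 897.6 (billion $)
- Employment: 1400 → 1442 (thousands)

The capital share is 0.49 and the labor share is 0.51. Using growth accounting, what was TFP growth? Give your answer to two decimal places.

Real GDP growth = (1322.4 − 1200) / 1200 = 10.2%.
Physical capital growth = (897.6 − 800) / 800 = 12.2%.
Employment growth = (1442 − 1400) / 1400 = 3%.
Labor's share = 1 − 0.49 = 0.51.
Physical capital: 0.49 × 12.2 = 5.978 pp.
Employment: 0.51 × 3 = 1.53 pp.
TFP growth = 10.2 − 7.508 = 2.692%.

2.69%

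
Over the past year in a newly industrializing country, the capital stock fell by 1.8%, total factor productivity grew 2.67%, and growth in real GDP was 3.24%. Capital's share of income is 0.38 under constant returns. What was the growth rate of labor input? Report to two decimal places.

Labor's share = 1 − 0.38 = 0.62.
gY = gA + 0.38×(-1.8) + 0.62×g.
0.62×g = 3.24 − 2.67 + 0.684 = 1.254.
g = 1.254 / 0.62 = 2.0226%.

Labor input grew 2.02%.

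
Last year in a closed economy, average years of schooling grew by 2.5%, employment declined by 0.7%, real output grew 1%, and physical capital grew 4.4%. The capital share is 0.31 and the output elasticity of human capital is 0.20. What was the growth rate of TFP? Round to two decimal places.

-0.52%

Labor's share = 1 − 0.31 − 0.2 = 0.49.
Physical capital: 0.31 × 4.4 = 1.364 pp.
Average years of schooling: 0.2 × 2.5 = 0.5 pp.
Employment: 0.49 × (-0.7) = -0.343 pp.
TFP growth = 1 − 1.521 = -0.521%.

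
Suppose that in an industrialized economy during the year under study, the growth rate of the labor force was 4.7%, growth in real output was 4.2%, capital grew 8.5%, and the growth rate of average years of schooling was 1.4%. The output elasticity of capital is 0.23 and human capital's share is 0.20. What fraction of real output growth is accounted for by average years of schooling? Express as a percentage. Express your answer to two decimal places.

Average years of schooling contributed 0.2 × 1.4 = 0.28 pp.
Share of growth = 0.28 / 4.2 × 100 = 6.6667%.

Average years of schooling accounted for 6.67% of growth.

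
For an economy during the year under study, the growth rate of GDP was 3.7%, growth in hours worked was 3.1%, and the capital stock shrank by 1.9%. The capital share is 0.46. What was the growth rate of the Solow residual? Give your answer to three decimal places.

Labor's share = 1 − 0.46 = 0.54.
The capital stock: 0.46 × (-1.9) = -0.874 pp.
Hours worked: 0.54 × 3.1 = 1.674 pp.
TFP growth = 3.7 − 0.8 = 2.9%.

The Solow residual growth was 2.900%.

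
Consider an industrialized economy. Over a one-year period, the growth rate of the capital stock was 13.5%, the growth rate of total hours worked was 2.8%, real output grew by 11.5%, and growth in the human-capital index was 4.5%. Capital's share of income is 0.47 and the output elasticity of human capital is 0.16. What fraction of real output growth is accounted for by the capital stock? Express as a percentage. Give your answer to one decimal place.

The capital stock contributed 0.47 × 13.5 = 6.345 pp.
Share of growth = 6.345 / 11.5 × 100 = 55.174%.

The capital stock accounted for 55.2% of growth.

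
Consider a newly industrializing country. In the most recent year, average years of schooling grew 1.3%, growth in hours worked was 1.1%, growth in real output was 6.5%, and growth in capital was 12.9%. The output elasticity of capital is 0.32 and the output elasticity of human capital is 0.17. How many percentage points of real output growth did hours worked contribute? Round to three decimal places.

0.561

Labor's share = 1 − 0.32 − 0.17 = 0.51.
Contribution = share × growth = 0.51 × 1.1 = 0.561 pp.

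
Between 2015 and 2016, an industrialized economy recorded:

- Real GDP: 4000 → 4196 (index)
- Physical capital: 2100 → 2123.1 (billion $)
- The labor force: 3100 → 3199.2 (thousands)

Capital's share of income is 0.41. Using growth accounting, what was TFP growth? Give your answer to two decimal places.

TFP growth was 2.56%.

Real GDP growth = (4196 − 4000) / 4000 = 4.9%.
Physical capital growth = (2123.1 − 2100) / 2100 = 1.1%.
The labor force growth = (3199.2 − 3100) / 3100 = 3.2%.
Labor's share = 1 − 0.41 = 0.59.
Physical capital: 0.41 × 1.1 = 0.451 pp.
The labor force: 0.59 × 3.2 = 1.888 pp.
TFP growth = 4.9 − 2.339 = 2.561%.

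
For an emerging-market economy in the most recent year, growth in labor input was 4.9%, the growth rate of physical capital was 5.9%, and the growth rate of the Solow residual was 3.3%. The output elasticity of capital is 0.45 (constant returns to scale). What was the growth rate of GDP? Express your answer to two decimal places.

Labor's share = 1 − 0.45 = 0.55.
Physical capital: 0.45 × 5.9 = 2.655 pp.
Labor input: 0.55 × 4.9 = 2.695 pp.
Output growth = 3.3 + 5.35 = 8.65%.

GDP growth was 8.65%.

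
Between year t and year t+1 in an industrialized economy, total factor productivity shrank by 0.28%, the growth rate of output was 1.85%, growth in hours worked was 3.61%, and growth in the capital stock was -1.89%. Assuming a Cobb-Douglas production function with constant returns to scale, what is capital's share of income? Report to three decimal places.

α = 0.269

gY = gA + α·gK + (1−α)·gL, so gY − gA − gL = α(gK − gL).
1.85 + 0.28 − 3.61 = α × (-1.89 − 3.61).
-1.48 = -5.5 α, so α = 0.26909.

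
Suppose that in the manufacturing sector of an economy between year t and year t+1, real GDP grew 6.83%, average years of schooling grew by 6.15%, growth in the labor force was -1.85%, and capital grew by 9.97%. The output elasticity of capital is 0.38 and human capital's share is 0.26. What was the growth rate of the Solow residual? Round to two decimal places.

Labor's share = 1 − 0.38 − 0.26 = 0.36.
Capital: 0.38 × 9.97 = 3.7886 pp.
Average years of schooling: 0.26 × 6.15 = 1.599 pp.
The labor force: 0.36 × (-1.85) = -0.666 pp.
TFP growth = 6.83 − 4.7216 = 2.1084%.

The Solow residual grew 2.11%.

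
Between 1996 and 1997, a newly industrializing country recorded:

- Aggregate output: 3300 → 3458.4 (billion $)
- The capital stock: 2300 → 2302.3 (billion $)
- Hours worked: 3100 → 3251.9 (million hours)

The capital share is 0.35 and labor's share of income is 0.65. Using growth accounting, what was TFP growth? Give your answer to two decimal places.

Aggregate output growth = (3458.4 − 3300) / 3300 = 4.8%.
The capital stock growth = (2302.3 − 2300) / 2300 = 0.1%.
Hours worked growth = (3251.9 − 3100) / 3100 = 4.9%.
Labor's share = 1 − 0.35 = 0.65.
The capital stock: 0.35 × 0.1 = 0.035 pp.
Hours worked: 0.65 × 4.9 = 3.185 pp.
TFP growth = 4.8 − 3.22 = 1.58%.

TFP growth was 1.58%.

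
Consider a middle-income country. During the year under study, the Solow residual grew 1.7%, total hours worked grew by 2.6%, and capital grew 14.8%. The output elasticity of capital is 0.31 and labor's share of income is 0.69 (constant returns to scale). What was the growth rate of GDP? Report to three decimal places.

Labor's share = 1 − 0.31 = 0.69.
Capital: 0.31 × 14.8 = 4.588 pp.
Total hours worked: 0.69 × 2.6 = 1.794 pp.
Output growth = 1.7 + 6.382 = 8.082%.

8.082%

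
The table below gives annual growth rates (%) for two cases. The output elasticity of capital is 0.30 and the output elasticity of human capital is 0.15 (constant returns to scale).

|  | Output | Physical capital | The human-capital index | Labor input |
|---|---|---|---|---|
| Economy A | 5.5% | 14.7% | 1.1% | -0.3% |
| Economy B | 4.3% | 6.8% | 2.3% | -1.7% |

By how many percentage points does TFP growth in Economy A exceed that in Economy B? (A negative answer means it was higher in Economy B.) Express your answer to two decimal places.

Labor's share = 1 − 0.3 − 0.15 = 0.55.
Economy A: TFP = 5.5 − 4.41 − 0.165 + 0.165 = 1.09%.
Economy B: TFP = 4.3 − 2.04 − 0.345 + 0.935 = 2.85%.
Difference = 1.09 − (2.85) = -1.76 pp.

-1.76 percentage points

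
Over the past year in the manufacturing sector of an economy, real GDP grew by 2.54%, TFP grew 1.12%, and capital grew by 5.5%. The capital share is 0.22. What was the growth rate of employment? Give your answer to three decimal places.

0.269%

Labor's share = 1 − 0.22 = 0.78.
gY = gA + 0.22×5.5 + 0.78×g.
0.78×g = 2.54 − 1.12 − 1.21 = 0.21.
g = 0.21 / 0.78 = 0.26923%.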